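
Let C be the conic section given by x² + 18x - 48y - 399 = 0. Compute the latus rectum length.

48

Only x is squared. Complete the square in x: (x + 9)² = 48(y + 10).
Vertex (-9, -10); 4p = 48 so p = 12. Opens up.
Latus rectum length = |4p| = 48.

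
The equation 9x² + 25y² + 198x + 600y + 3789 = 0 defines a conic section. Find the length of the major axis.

Collect terms: 9(x² + 22x) + 25(y² + 24y) = -3789
Completing the square gives 9(x + 11)² + 25(y + 12)² = -3789 + 1089 + 3600 = 900.
Divide by 900: (x + 11)²/100 + (y + 12)²/36 = 1
Ellipse, center (-11, -12), major axis horizontal; a² = 100, b² = 36.
a² = 100 so a = 10; the major axis has length 2a = 20.

20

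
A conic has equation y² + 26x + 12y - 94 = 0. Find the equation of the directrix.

Only y is squared. Complete the square in y: (y + 6)² = -26(x - 5).
Vertex (5, -6); 4p = -26 so p = -13/2. Opens left.
Directrix is the vertical line x = h − p = 5 − (-13/2) = 23/2.

x = 23/2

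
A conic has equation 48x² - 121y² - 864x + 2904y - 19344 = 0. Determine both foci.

(-4, 12) and (22, 12)

Collect terms: 48(x² - 18x) -121(y² - 24y) = 19344
Completing the square gives 48(x - 9)² -121(y - 12)² = 19344 + 3888 - 17424 = 5808.
Divide through by 5808 to get (x - 9)²/121 - (y - 12)²/48 = 1.
Hyperbola, center (9, 12), transverse axis horizontal; a² = 121, b² = 48.
c² = a² + b² = 121 + 48 = 169, so c = 13.
Foci lie on the horizontal axis through the center: (h ± c, k).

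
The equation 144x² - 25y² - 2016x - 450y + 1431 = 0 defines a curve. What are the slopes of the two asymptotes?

144(x² - 14x) -25(y² + 18y) = -1431
Complete the square: 144(x - 7)² -25(y + 9)² = -1431 + 7056 - 2025 = 3600
Dividing both sides by 3600: (x - 7)²/25 - (y + 9)²/144 = 1
Hyperbola, center (7, -9), transverse axis horizontal; a² = 25, b² = 144.
For a horizontal hyperbola the asymptotes have slope ±b/a.
Here that is ±12/5.

12/5 and -12/5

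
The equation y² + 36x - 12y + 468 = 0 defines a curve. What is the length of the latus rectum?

Only y is squared. Complete the square in y: (y - 6)² = -36(x + 12).
Vertex (-12, 6); 4p = -36 so p = -9. Opens left.
Latus rectum length = |4p| = 36.

36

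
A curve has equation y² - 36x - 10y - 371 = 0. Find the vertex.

(-11, 5)

Only y is squared. Complete the square in y: (y - 5)² = 36(x + 11).
Vertex (-11, 5); 4p = 36 so p = 9. Opens right.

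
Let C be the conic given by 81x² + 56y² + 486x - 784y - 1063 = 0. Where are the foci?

(-3, 2) and (-3, 12)

Collect terms: 81(x² + 6x) + 56(y² - 14y) = 1063
Completing the square gives 81(x + 3)² + 56(y - 7)² = 1063 + 729 + 2744 = 4536.
Divide through by 4536 to get (x + 3)²/56 + (y - 7)²/81 = 1.
Ellipse, center (-3, 7), major axis vertical; a² = 81, b² = 56.
c² = a² - b² = 81 - 56 = 25, so c = 5.
Foci lie on the vertical axis through the center: (h, k ± c).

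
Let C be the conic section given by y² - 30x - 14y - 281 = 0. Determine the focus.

(-7/2, 7)

Only y is squared. Complete the square in y: (y - 7)² = 30(x + 11).
Vertex (-11, 7); 4p = 30 so p = 15/2. Opens right.
Focus is p units from the vertex along the axis: (h + p, k).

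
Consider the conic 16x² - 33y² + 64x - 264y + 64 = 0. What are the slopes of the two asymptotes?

4√33/33 and -4√33/33

Group: 16(x² + 4x) -33(y² + 8y) = -64
16(x + 2)² -33(y + 4)² = -64 + 64 - 528 = -528
Divide through by -528 to get (y + 4)²/16 - (x + 2)²/33 = 1.
Hyperbola, center (-2, -4), transverse axis vertical; a² = 16, b² = 33.
For a vertical hyperbola the asymptotes have slope ±a/b.
Here that is ±4/√33 = ±4√33/33.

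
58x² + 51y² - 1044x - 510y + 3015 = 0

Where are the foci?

58(x² - 18x) + 51(y² - 10y) = -3015
58(x - 9)² + 51(y - 5)² = -3015 + 4698 + 1275 = 2958
Divide by 2958: (x - 9)²/51 + (y - 5)²/58 = 1
Ellipse, center (9, 5), major axis vertical; a² = 58, b² = 51.
c² = a² - b² = 58 - 51 = 7, so c = √7.
Foci lie on the vertical axis through the center: (h, k ± c).

(9, 5 - √7) and (9, 5 + √7)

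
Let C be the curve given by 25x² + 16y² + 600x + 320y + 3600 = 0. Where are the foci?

(-12, -16) and (-12, -4)

Collect terms: 25(x² + 24x) + 16(y² + 20y) = -3600
Complete the square in x and y: 25(x + 12)² + 16(y + 10)² = -3600 + 3600 + 1600 = 1600
Divide through by 1600 to get (x + 12)²/64 + (y + 10)²/100 = 1.
Ellipse, center (-12, -10), major axis vertical; a² = 100, b² = 64.
c² = a² - b² = 100 - 64 = 36, so c = 6.
Foci lie on the vertical axis through the center: (h, k ± c).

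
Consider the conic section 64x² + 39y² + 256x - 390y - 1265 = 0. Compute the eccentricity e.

e = 5/8

64(x² + 4x) + 39(y² - 10y) = 1265
Complete the square in x and y: 64(x + 2)² + 39(y - 5)² = 1265 + 256 + 975 = 2496
Divide by 2496: (x + 2)²/39 + (y - 5)²/64 = 1
Ellipse, center (-2, 5), major axis vertical; a² = 64, b² = 39.
c² = a² - b² = 25, so c = 5.
e = c/a = 5/8.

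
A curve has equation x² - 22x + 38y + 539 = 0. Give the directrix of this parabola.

y = -3/2

Only x is squared. Complete the square in x: (x - 11)² = -38(y + 11).
Vertex (11, -11); 4p = -38 so p = -19/2. Opens down.
Directrix is the horizontal line y = k − p = -11 − (-19/2) = -3/2.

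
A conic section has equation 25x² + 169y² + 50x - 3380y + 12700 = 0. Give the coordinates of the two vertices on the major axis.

(-14, 10) and (12, 10)

Collect terms: 25(x² + 2x) + 169(y² - 20y) = -12700
Complete the square in x and y: 25(x + 1)² + 169(y - 10)² = -12700 + 25 + 16900 = 4225
Divide through by 4225 to get (x + 1)²/169 + (y - 10)²/25 = 1.
Ellipse, center (-1, 10), major axis horizontal; a² = 169, b² = 25.
a = 13. Vertices at (h ± a, k).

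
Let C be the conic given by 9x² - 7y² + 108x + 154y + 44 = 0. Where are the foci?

Collect terms: 9(x² + 12x) -7(y² - 22y) = -44
Complete the square: 9(x + 6)² -7(y - 11)² = -44 + 324 - 847 = -567
Divide by -567: (y - 11)²/81 - (x + 6)²/63 = 1
Hyperbola, center (-6, 11), transverse axis vertical; a² = 81, b² = 63.
c² = a² + b² = 81 + 63 = 144, so c = 12.
Foci lie on the vertical axis through the center: (h, k ± c).

(-6, -1) and (-6, 23)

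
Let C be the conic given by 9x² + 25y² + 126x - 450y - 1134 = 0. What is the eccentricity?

Collect terms: 9(x² + 14x) + 25(y² - 18y) = 1134
9(x + 7)² + 25(y - 9)² = 1134 + 441 + 2025 = 3600
Divide by 3600: (x + 7)²/400 + (y - 9)²/144 = 1
Ellipse, center (-7, 9), major axis horizontal; a² = 400, b² = 144.
c² = a² - b² = 256, so c = 16.
e = c/a = 16/20 = 4/5.

e = 4/5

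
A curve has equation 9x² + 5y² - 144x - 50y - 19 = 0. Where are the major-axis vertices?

Group the x- and y-terms: 9(x² - 16x) + 5(y² - 10y) = 19
Complete the square in x and y: 9(x - 8)² + 5(y - 5)² = 19 + 576 + 125 = 720
Divide through by 720 to get (x - 8)²/80 + (y - 5)²/144 = 1.
Ellipse, center (8, 5), major axis vertical; a² = 144, b² = 80.
a = 12. Vertices at (h, k ± a).

(8, -7) and (8, 17)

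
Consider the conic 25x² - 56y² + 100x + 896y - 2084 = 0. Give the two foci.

25(x² + 4x) -56(y² - 16y) = 2084
Complete the square: 25(x + 2)² -56(y - 8)² = 2084 + 100 - 3584 = -1400
Divide by -1400: (y - 8)²/25 - (x + 2)²/56 = 1
Hyperbola, center (-2, 8), transverse axis vertical; a² = 25, b² = 56.
c² = a² + b² = 25 + 56 = 81, so c = 9.
Foci lie on the vertical axis through the center: (h, k ± c).

(-2, -1) and (-2, 17)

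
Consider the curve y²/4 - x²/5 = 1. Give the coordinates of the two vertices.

(0, -2) and (0, 2)

Center (0, 0). The positive term is the y-term, so the transverse axis is vertical; a² = 4, b² = 5.
a = 2. Vertices at (h, k ± a).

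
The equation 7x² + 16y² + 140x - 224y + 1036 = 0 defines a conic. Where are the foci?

(-16, 7) and (-4, 7)

Group the x- and y-terms: 7(x² + 20x) + 16(y² - 14y) = -1036
Complete the square in x and y: 7(x + 10)² + 16(y - 7)² = -1036 + 700 + 784 = 448
Dividing both sides by 448: (x + 10)²/64 + (y - 7)²/28 = 1
Ellipse, center (-10, 7), major axis horizontal; a² = 64, b² = 28.
c² = a² - b² = 64 - 28 = 36, so c = 6.
Foci lie on the horizontal axis through the center: (h ± c, k).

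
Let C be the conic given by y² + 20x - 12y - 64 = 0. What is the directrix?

x = 10

Only y is squared. Complete the square in y: (y - 6)² = -20(x - 5).
Vertex (5, 6); 4p = -20 so p = -5. Opens left.
Directrix is the vertical line x = h − p = 5 − (-5) = 10.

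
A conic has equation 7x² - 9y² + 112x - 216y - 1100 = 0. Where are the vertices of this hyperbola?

(-14, -12) and (-2, -12)

Rearranging, 7(x² + 16x) -9(y² + 24y) = 1100.
7(x + 8)² -9(y + 12)² = 1100 + 448 - 1296 = 252
Divide through by 252 to get (x + 8)²/36 - (y + 12)²/28 = 1.
Hyperbola, center (-8, -12), transverse axis horizontal; a² = 36, b² = 28.
a = 6. Vertices at (h ± a, k).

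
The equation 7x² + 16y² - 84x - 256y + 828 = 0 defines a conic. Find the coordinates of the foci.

Group the x- and y-terms: 7(x² - 12x) + 16(y² - 16y) = -828
Complete the square in x and y: 7(x - 6)² + 16(y - 8)² = -828 + 252 + 1024 = 448
Divide by 448: (x - 6)²/64 + (y - 8)²/28 = 1
Ellipse, center (6, 8), major axis horizontal; a² = 64, b² = 28.
c² = a² - b² = 64 - 28 = 36, so c = 6.
Foci lie on the horizontal axis through the center: (h ± c, k).

(0, 8) and (12, 8)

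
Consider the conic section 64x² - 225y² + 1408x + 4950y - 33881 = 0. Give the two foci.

(-28, 11) and (6, 11)

Collect terms: 64(x² + 22x) -225(y² - 22y) = 33881
Complete the square in x and y: 64(x + 11)² -225(y - 11)² = 33881 + 7744 - 27225 = 14400
Divide through by 14400 to get (x + 11)²/225 - (y - 11)²/64 = 1.
Hyperbola, center (-11, 11), transverse axis horizontal; a² = 225, b² = 64.
c² = a² + b² = 225 + 64 = 289, so c = 17.
Foci lie on the horizontal axis through the center: (h ± c, k).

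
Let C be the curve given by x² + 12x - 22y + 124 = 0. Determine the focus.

Only x is squared. Complete the square in x: (x + 6)² = 22(y - 4).
Vertex (-6, 4); 4p = 22 so p = 11/2. Opens up.
Focus is p units from the vertex along the axis: (h, k + p).

(-6, 19/2)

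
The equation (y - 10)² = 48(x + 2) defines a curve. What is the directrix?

Vertex (-2, 10); 4p = 48 so p = 12. Opens right.
Directrix is the vertical line x = h − p = -2 − (12) = -14.

x = -14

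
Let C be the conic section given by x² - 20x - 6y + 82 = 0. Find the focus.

Only x is squared. Complete the square in x: (x - 10)² = 6(y + 3).
Vertex (10, -3); 4p = 6 so p = 3/2. Opens up.
Focus is p units from the vertex along the axis: (h, k + p).

(10, -3/2)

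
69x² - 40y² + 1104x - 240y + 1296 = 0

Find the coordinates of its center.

(-8, -3)

Group: 69(x² + 16x) -40(y² + 6y) = -1296
Complete the square in x and y: 69(x + 8)² -40(y + 3)² = -1296 + 4416 - 360 = 2760
Divide through by 2760 to get (x + 8)²/40 - (y + 3)²/69 = 1.
Hyperbola with center (-8, -3).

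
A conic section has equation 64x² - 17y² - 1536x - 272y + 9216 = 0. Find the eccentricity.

Group the x- and y-terms: 64(x² - 24x) -17(y² + 16y) = -9216
Complete the square: 64(x - 12)² -17(y + 8)² = -9216 + 9216 - 1088 = -1088
Divide by -1088: (y + 8)²/64 - (x - 12)²/17 = 1
Hyperbola, center (12, -8), transverse axis vertical; a² = 64, b² = 17.
c² = a² + b² = 81, so c = 9.
e = c/a = 9/8.

e = 9/8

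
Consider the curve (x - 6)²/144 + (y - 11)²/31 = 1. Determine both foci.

(6 - √113, 11) and (6 + √113, 11)

Center (6, 11). The larger denominator 144 sits under the x-term, so the major axis is horizontal; a² = 144, b² = 31.
c² = a² - b² = 144 - 31 = 113, so c = √113.
Foci lie on the horizontal axis through the center: (h ± c, k).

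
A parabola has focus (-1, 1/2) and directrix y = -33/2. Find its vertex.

(-1, -8)

The vertex is the midpoint between the focus and the directrix along the axis of symmetry.
Axis is vertical (directrix is horizontal). Vertex y-coordinate = (1/2 + (-33/2))/2 = -8; x-coordinate = -1.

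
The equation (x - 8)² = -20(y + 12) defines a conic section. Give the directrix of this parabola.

Vertex (8, -12); 4p = -20 so p = -5. Opens down.
Directrix is the horizontal line y = k − p = -12 − (-5) = -7.

y = -7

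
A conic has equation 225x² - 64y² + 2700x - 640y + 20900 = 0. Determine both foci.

225(x² + 12x) -64(y² + 10y) = -20900
Completing the square gives 225(x + 6)² -64(y + 5)² = -20900 + 8100 - 1600 = -14400.
Divide through by -14400 to get (y + 5)²/225 - (x + 6)²/64 = 1.
Hyperbola, center (-6, -5), transverse axis vertical; a² = 225, b² = 64.
c² = a² + b² = 225 + 64 = 289, so c = 17.
Foci lie on the vertical axis through the center: (h, k ± c).

(-6, -22) and (-6, 12)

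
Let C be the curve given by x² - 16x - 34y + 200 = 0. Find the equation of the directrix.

Only x is squared. Complete the square in x: (x - 8)² = 34(y - 4).
Vertex (8, 4); 4p = 34 so p = 17/2. Opens up.
Directrix is the horizontal line y = k − p = 4 − (17/2) = -9/2.

y = -9/2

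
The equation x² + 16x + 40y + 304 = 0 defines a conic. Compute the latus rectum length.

Only x is squared. Complete the square in x: (x + 8)² = -40(y + 6).
Vertex (-8, -6); 4p = -40 so p = -10. Opens down.
Latus rectum length = |4p| = 40.

40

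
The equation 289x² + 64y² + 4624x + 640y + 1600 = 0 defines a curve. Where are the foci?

Group: 289(x² + 16x) + 64(y² + 10y) = -1600
Complete the square: 289(x + 8)² + 64(y + 5)² = -1600 + 18496 + 1600 = 18496
Divide through by 18496 to get (x + 8)²/64 + (y + 5)²/289 = 1.
Ellipse, center (-8, -5), major axis vertical; a² = 289, b² = 64.
c² = a² - b² = 289 - 64 = 225, so c = 15.
Foci lie on the vertical axis through the center: (h, k ± c).

(-8, -20) and (-8, 10)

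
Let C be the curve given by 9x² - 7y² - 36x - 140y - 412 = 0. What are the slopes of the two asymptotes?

3√7/7 and -3√7/7

9(x² - 4x) -7(y² + 20y) = 412
Complete the square in x and y: 9(x - 2)² -7(y + 10)² = 412 + 36 - 700 = -252
Dividing both sides by -252: (y + 10)²/36 - (x - 2)²/28 = 1
Hyperbola, center (2, -10), transverse axis vertical; a² = 36, b² = 28.
For a vertical hyperbola the asymptotes have slope ±a/b.
Here that is ±6/2√7 = ±3√7/7.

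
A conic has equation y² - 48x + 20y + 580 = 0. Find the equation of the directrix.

Only y is squared. Complete the square in y: (y + 10)² = 48(x - 10).
Vertex (10, -10); 4p = 48 so p = 12. Opens right.
Directrix is the vertical line x = h − p = 10 − (12) = -2.

x = -2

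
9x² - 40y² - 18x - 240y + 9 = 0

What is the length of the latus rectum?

80/3

Group the x- and y-terms: 9(x² - 2x) -40(y² + 6y) = -9
9(x - 1)² -40(y + 3)² = -9 + 9 - 360 = -360
Dividing both sides by -360: (y + 3)²/9 - (x - 1)²/40 = 1
Hyperbola, center (1, -3), transverse axis vertical; a² = 9, b² = 40.
Latus rectum length = 2b²/a = 2·40/3 = 80/3.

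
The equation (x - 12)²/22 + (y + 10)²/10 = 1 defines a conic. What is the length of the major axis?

Center (12, -10). The larger denominator 22 sits under the x-term, so the major axis is horizontal; a² = 22, b² = 10.
a² = 22 so a = √22; the major axis has length 2a = 2√22.

2√22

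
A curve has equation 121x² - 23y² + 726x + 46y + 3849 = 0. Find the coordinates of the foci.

Group the x- and y-terms: 121(x² + 6x) -23(y² - 2y) = -3849
Completing the square gives 121(x + 3)² -23(y - 1)² = -3849 + 1089 - 23 = -2783.
Divide by -2783: (y - 1)²/121 - (x + 3)²/23 = 1
Hyperbola, center (-3, 1), transverse axis vertical; a² = 121, b² = 23.
c² = a² + b² = 121 + 23 = 144, so c = 12.
Foci lie on the vertical axis through the center: (h, k ± c).

(-3, -11) and (-3, 13)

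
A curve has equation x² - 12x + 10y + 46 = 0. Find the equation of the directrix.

y = 3/2

Only x is squared. Complete the square in x: (x - 6)² = -10(y + 1).
Vertex (6, -1); 4p = -10 so p = -5/2. Opens down.
Directrix is the horizontal line y = k − p = -1 − (-5/2) = 3/2.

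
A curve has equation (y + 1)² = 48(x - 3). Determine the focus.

Vertex (3, -1); 4p = 48 so p = 12. Opens right.
Focus is p units from the vertex along the axis: (h + p, k).

(15, -1)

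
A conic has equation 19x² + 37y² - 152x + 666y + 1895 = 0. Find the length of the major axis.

2√74

Rearranging, 19(x² - 8x) + 37(y² + 18y) = -1895.
Completing the square gives 19(x - 4)² + 37(y + 9)² = -1895 + 304 + 2997 = 1406.
Divide by 1406: (x - 4)²/74 + (y + 9)²/38 = 1
Ellipse, center (4, -9), major axis horizontal; a² = 74, b² = 38.
a² = 74 so a = √74; the major axis has length 2a = 2√74.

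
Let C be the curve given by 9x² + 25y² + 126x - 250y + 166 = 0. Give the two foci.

Collect terms: 9(x² + 14x) + 25(y² - 10y) = -166
Complete the square: 9(x + 7)² + 25(y - 5)² = -166 + 441 + 625 = 900
Dividing both sides by 900: (x + 7)²/100 + (y - 5)²/36 = 1
Ellipse, center (-7, 5), major axis horizontal; a² = 100, b² = 36.
c² = a² - b² = 100 - 36 = 64, so c = 8.
Foci lie on the horizontal axis through the center: (h ± c, k).

(-15, 5) and (1, 5)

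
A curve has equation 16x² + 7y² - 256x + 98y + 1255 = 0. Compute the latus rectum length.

7/2

Collect terms: 16(x² - 16x) + 7(y² + 14y) = -1255
Complete the square in x and y: 16(x - 8)² + 7(y + 7)² = -1255 + 1024 + 343 = 112
Divide by 112: (x - 8)²/7 + (y + 7)²/16 = 1
Ellipse, center (8, -7), major axis vertical; a² = 16, b² = 7.
Latus rectum length = 2b²/a = 2·7/4 = 7/2.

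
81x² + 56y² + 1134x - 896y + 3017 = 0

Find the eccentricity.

e = 5/9

Group the x- and y-terms: 81(x² + 14x) + 56(y² - 16y) = -3017
Complete the square: 81(x + 7)² + 56(y - 8)² = -3017 + 3969 + 3584 = 4536
Divide by 4536: (x + 7)²/56 + (y - 8)²/81 = 1
Ellipse, center (-7, 8), major axis vertical; a² = 81, b² = 56.
c² = a² - b² = 25, so c = 5.
e = c/a = 5/9.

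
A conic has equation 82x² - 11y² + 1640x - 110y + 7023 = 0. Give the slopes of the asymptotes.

Rearranging, 82(x² + 20x) -11(y² + 10y) = -7023.
Completing the square gives 82(x + 10)² -11(y + 5)² = -7023 + 8200 - 275 = 902.
Divide through by 902 to get (x + 10)²/11 - (y + 5)²/82 = 1.
Hyperbola, center (-10, -5), transverse axis horizontal; a² = 11, b² = 82.
For a horizontal hyperbola the asymptotes have slope ±b/a.
Here that is ±√82/√11 = ±√902/11.

√902/11 and -√902/11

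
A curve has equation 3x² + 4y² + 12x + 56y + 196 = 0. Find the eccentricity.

e = 1/2

Collect terms: 3(x² + 4x) + 4(y² + 14y) = -196
Complete the square: 3(x + 2)² + 4(y + 7)² = -196 + 12 + 196 = 12
Divide by 12: (x + 2)²/4 + (y + 7)²/3 = 1
Ellipse, center (-2, -7), major axis horizontal; a² = 4, b² = 3.
c² = a² - b² = 1, so c = 1.
e = c/a = 1/2.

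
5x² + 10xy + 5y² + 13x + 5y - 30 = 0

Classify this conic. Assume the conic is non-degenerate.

parabola

A = 5, B = 10, C = 5.
Discriminant B² − 4AC = 10² − 4·5·5 = 0.
B² − 4AC = 0 ⇒ parabola.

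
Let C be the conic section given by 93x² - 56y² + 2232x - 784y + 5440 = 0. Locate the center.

(-12, -7)

Group the x- and y-terms: 93(x² + 24x) -56(y² + 14y) = -5440
93(x + 12)² -56(y + 7)² = -5440 + 13392 - 2744 = 5208
Dividing both sides by 5208: (x + 12)²/56 - (y + 7)²/93 = 1
Hyperbola with center (-12, -7).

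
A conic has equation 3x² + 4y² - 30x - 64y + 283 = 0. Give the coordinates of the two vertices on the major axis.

(1, 8) and (9, 8)

Rearranging, 3(x² - 10x) + 4(y² - 16y) = -283.
Complete the square in x and y: 3(x - 5)² + 4(y - 8)² = -283 + 75 + 256 = 48
Divide by 48: (x - 5)²/16 + (y - 8)²/12 = 1
Ellipse, center (5, 8), major axis horizontal; a² = 16, b² = 12.
a = 4. Vertices at (h ± a, k).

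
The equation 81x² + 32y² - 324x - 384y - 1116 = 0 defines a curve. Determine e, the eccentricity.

e = 7/9

81(x² - 4x) + 32(y² - 12y) = 1116
Complete the square in x and y: 81(x - 2)² + 32(y - 6)² = 1116 + 324 + 1152 = 2592
Dividing both sides by 2592: (x - 2)²/32 + (y - 6)²/81 = 1
Ellipse, center (2, 6), major axis vertical; a² = 81, b² = 32.
c² = a² - b² = 49, so c = 7.
e = c/a = 7/9.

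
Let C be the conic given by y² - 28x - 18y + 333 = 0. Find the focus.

Only y is squared. Complete the square in y: (y - 9)² = 28(x - 9).
Vertex (9, 9); 4p = 28 so p = 7. Opens right.
Focus is p units from the vertex along the axis: (h + p, k).

(16, 9)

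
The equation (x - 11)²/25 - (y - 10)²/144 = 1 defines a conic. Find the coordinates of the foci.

Center (11, 10). The positive term is the x-term, so the transverse axis is horizontal; a² = 25, b² = 144.
c² = a² + b² = 25 + 144 = 169, so c = 13.
Foci lie on the horizontal axis through the center: (h ± c, k).

(-2, 10) and (24, 10)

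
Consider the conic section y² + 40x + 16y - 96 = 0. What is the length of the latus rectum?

Only y is squared. Complete the square in y: (y + 8)² = -40(x - 4).
Vertex (4, -8); 4p = -40 so p = -10. Opens left.
Latus rectum length = |4p| = 40.

40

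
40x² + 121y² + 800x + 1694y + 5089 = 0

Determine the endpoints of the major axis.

Group: 40(x² + 20x) + 121(y² + 14y) = -5089
Complete the square: 40(x + 10)² + 121(y + 7)² = -5089 + 4000 + 5929 = 4840
Divide by 4840: (x + 10)²/121 + (y + 7)²/40 = 1
Ellipse, center (-10, -7), major axis horizontal; a² = 121, b² = 40.
a = 11. Vertices at (h ± a, k).

(-21, -7) and (1, -7)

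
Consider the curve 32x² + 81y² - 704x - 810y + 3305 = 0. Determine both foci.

(4, 5) and (18, 5)

Group: 32(x² - 22x) + 81(y² - 10y) = -3305
32(x - 11)² + 81(y - 5)² = -3305 + 3872 + 2025 = 2592
Divide through by 2592 to get (x - 11)²/81 + (y - 5)²/32 = 1.
Ellipse, center (11, 5), major axis horizontal; a² = 81, b² = 32.
c² = a² - b² = 81 - 32 = 49, so c = 7.
Foci lie on the horizontal axis through the center: (h ± c, k).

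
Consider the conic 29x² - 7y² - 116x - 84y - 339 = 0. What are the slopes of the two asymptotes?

√203/7 and -√203/7

Group the x- and y-terms: 29(x² - 4x) -7(y² + 12y) = 339
Complete the square: 29(x - 2)² -7(y + 6)² = 339 + 116 - 252 = 203
Divide through by 203 to get (x - 2)²/7 - (y + 6)²/29 = 1.
Hyperbola, center (2, -6), transverse axis horizontal; a² = 7, b² = 29.
For a horizontal hyperbola the asymptotes have slope ±b/a.
Here that is ±√29/√7 = ±√203/7.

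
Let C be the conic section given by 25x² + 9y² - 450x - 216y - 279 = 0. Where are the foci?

Rearranging, 25(x² - 18x) + 9(y² - 24y) = 279.
Complete the square in x and y: 25(x - 9)² + 9(y - 12)² = 279 + 2025 + 1296 = 3600
Divide through by 3600 to get (x - 9)²/144 + (y - 12)²/400 = 1.
Ellipse, center (9, 12), major axis vertical; a² = 400, b² = 144.
c² = a² - b² = 400 - 144 = 256, so c = 16.
Foci lie on the vertical axis through the center: (h, k ± c).

(9, -4) and (9, 28)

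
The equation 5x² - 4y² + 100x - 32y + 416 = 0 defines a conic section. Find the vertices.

(-12, -4) and (-8, -4)

Rearranging, 5(x² + 20x) -4(y² + 8y) = -416.
5(x + 10)² -4(y + 4)² = -416 + 500 - 64 = 20
Divide by 20: (x + 10)²/4 - (y + 4)²/5 = 1
Hyperbola, center (-10, -4), transverse axis horizontal; a² = 4, b² = 5.
a = 2. Vertices at (h ± a, k).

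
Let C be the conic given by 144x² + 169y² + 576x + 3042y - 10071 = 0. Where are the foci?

(-7, -9) and (3, -9)

Group: 144(x² + 4x) + 169(y² + 18y) = 10071
Complete the square: 144(x + 2)² + 169(y + 9)² = 10071 + 576 + 13689 = 24336
Dividing both sides by 24336: (x + 2)²/169 + (y + 9)²/144 = 1
Ellipse, center (-2, -9), major axis horizontal; a² = 169, b² = 144.
c² = a² - b² = 169 - 144 = 25, so c = 5.
Foci lie on the horizontal axis through the center: (h ± c, k).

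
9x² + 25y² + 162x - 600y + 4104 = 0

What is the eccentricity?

Group the x- and y-terms: 9(x² + 18x) + 25(y² - 24y) = -4104
Complete the square: 9(x + 9)² + 25(y - 12)² = -4104 + 729 + 3600 = 225
Divide by 225: (x + 9)²/25 + (y - 12)²/9 = 1
Ellipse, center (-9, 12), major axis horizontal; a² = 25, b² = 9.
c² = a² - b² = 16, so c = 4.
e = c/a = 4/5.

e = 4/5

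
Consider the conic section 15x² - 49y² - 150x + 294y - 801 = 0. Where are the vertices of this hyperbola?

Rearranging, 15(x² - 10x) -49(y² - 6y) = 801.
15(x - 5)² -49(y - 3)² = 801 + 375 - 441 = 735
Divide through by 735 to get (x - 5)²/49 - (y - 3)²/15 = 1.
Hyperbola, center (5, 3), transverse axis horizontal; a² = 49, b² = 15.
a = 7. Vertices at (h ± a, k).

(-2, 3) and (12, 3)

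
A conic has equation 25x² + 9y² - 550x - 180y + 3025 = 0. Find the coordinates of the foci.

Collect terms: 25(x² - 22x) + 9(y² - 20y) = -3025
Complete the square in x and y: 25(x - 11)² + 9(y - 10)² = -3025 + 3025 + 900 = 900
Divide by 900: (x - 11)²/36 + (y - 10)²/100 = 1
Ellipse, center (11, 10), major axis vertical; a² = 100, b² = 36.
c² = a² - b² = 100 - 36 = 64, so c = 8.
Foci lie on the vertical axis through the center: (h, k ± c).

(11, 2) and (11, 18)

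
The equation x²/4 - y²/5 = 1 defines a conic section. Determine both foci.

(-3, 0) and (3, 0)

Center (0, 0). The positive term is the x-term, so the transverse axis is horizontal; a² = 4, b² = 5.
c² = a² + b² = 4 + 5 = 9, so c = 3.
Foci lie on the horizontal axis through the center: (h ± c, k).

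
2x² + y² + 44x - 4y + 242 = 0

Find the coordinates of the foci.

Rearranging, 2(x² + 22x) + (y² - 4y) = -242.
Complete the square: 2(x + 11)² + (y - 2)² = -242 + 242 + 4 = 4
Dividing both sides by 4: (x + 11)²/2 + (y - 2)²/4 = 1
Ellipse, center (-11, 2), major axis vertical; a² = 4, b² = 2.
c² = a² - b² = 4 - 2 = 2, so c = √2.
Foci lie on the vertical axis through the center: (h, k ± c).

(-11, 2 - √2) and (-11, 2 + √2)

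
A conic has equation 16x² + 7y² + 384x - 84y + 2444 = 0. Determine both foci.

(-12, 3) and (-12, 9)

16(x² + 24x) + 7(y² - 12y) = -2444
Complete the square in x and y: 16(x + 12)² + 7(y - 6)² = -2444 + 2304 + 252 = 112
Divide by 112: (x + 12)²/7 + (y - 6)²/16 = 1
Ellipse, center (-12, 6), major axis vertical; a² = 16, b² = 7.
c² = a² - b² = 16 - 7 = 9, so c = 3.
Foci lie on the vertical axis through the center: (h, k ± c).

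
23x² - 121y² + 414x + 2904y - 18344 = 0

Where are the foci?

(-21, 12) and (3, 12)

Collect terms: 23(x² + 18x) -121(y² - 24y) = 18344
Completing the square gives 23(x + 9)² -121(y - 12)² = 18344 + 1863 - 17424 = 2783.
Divide through by 2783 to get (x + 9)²/121 - (y - 12)²/23 = 1.
Hyperbola, center (-9, 12), transverse axis horizontal; a² = 121, b² = 23.
c² = a² + b² = 121 + 23 = 144, so c = 12.
Foci lie on the horizontal axis through the center: (h ± c, k).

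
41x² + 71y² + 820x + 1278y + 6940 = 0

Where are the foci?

(-10 - √30, -9) and (-10 + √30, -9)

Rearranging, 41(x² + 20x) + 71(y² + 18y) = -6940.
Complete the square in x and y: 41(x + 10)² + 71(y + 9)² = -6940 + 4100 + 5751 = 2911
Divide through by 2911 to get (x + 10)²/71 + (y + 9)²/41 = 1.
Ellipse, center (-10, -9), major axis horizontal; a² = 71, b² = 41.
c² = a² - b² = 71 - 41 = 30, so c = √30.
Foci lie on the horizontal axis through the center: (h ± c, k).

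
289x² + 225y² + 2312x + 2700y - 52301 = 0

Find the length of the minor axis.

Collect terms: 289(x² + 8x) + 225(y² + 12y) = 52301
Complete the square: 289(x + 4)² + 225(y + 6)² = 52301 + 4624 + 8100 = 65025
Dividing both sides by 65025: (x + 4)²/225 + (y + 6)²/289 = 1
Ellipse, center (-4, -6), major axis vertical; a² = 289, b² = 225.
b² = 225 so b = 15; the minor axis has length 2b = 30.

30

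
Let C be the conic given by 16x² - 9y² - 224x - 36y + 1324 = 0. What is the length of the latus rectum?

Rearranging, 16(x² - 14x) -9(y² + 4y) = -1324.
Completing the square gives 16(x - 7)² -9(y + 2)² = -1324 + 784 - 36 = -576.
Divide through by -576 to get (y + 2)²/64 - (x - 7)²/36 = 1.
Hyperbola, center (7, -2), transverse axis vertical; a² = 64, b² = 36.
Latus rectum length = 2b²/a = 2·36/8 = 9.

9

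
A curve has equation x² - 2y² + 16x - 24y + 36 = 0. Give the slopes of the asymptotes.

√2/2 and -√2/2

(x² + 16x) -2(y² + 12y) = -36
Complete the square in x and y: (x + 8)² -2(y + 6)² = -36 + 64 - 72 = -44
Divide by -44: (y + 6)²/22 - (x + 8)²/44 = 1
Hyperbola, center (-8, -6), transverse axis vertical; a² = 22, b² = 44.
For a vertical hyperbola the asymptotes have slope ±a/b.
Here that is ±√22/2√11 = ±√2/2.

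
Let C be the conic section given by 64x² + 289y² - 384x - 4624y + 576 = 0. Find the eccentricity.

Rearranging, 64(x² - 6x) + 289(y² - 16y) = -576.
Completing the square gives 64(x - 3)² + 289(y - 8)² = -576 + 576 + 18496 = 18496.
Divide through by 18496 to get (x - 3)²/289 + (y - 8)²/64 = 1.
Ellipse, center (3, 8), major axis horizontal; a² = 289, b² = 64.
c² = a² - b² = 225, so c = 15.
e = c/a = 15/17.

e = 15/17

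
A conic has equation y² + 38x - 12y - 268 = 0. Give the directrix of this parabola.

x = 35/2

Only y is squared. Complete the square in y: (y - 6)² = -38(x - 8).
Vertex (8, 6); 4p = -38 so p = -19/2. Opens left.
Directrix is the vertical line x = h − p = 8 − (-19/2) = 35/2.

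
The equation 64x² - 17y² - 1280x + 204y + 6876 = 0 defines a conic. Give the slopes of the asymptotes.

Rearranging, 64(x² - 20x) -17(y² - 12y) = -6876.
64(x - 10)² -17(y - 6)² = -6876 + 6400 - 612 = -1088
Dividing both sides by -1088: (y - 6)²/64 - (x - 10)²/17 = 1
Hyperbola, center (10, 6), transverse axis vertical; a² = 64, b² = 17.
For a vertical hyperbola the asymptotes have slope ±a/b.
Here that is ±8/√17 = ±8√17/17.

8√17/17 and -8√17/17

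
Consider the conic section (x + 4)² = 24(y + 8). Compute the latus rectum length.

Vertex (-4, -8); 4p = 24 so p = 6. Opens up.
Latus rectum length = |4p| = 24.

24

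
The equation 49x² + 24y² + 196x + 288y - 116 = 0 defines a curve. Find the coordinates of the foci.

(-2, -11) and (-2, -1)

Collect terms: 49(x² + 4x) + 24(y² + 12y) = 116
Complete the square in x and y: 49(x + 2)² + 24(y + 6)² = 116 + 196 + 864 = 1176
Divide by 1176: (x + 2)²/24 + (y + 6)²/49 = 1
Ellipse, center (-2, -6), major axis vertical; a² = 49, b² = 24.
c² = a² - b² = 49 - 24 = 25, so c = 5.
Foci lie on the vertical axis through the center: (h, k ± c).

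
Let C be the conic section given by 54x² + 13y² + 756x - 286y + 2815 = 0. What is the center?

Group: 54(x² + 14x) + 13(y² - 22y) = -2815
54(x + 7)² + 13(y - 11)² = -2815 + 2646 + 1573 = 1404
Divide through by 1404 to get (x + 7)²/26 + (y - 11)²/108 = 1.
Ellipse with center (-7, 11).

(-7, 11)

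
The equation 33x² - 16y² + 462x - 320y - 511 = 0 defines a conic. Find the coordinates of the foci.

(-14, -10) and (0, -10)

Group: 33(x² + 14x) -16(y² + 20y) = 511
Complete the square: 33(x + 7)² -16(y + 10)² = 511 + 1617 - 1600 = 528
Divide through by 528 to get (x + 7)²/16 - (y + 10)²/33 = 1.
Hyperbola, center (-7, -10), transverse axis horizontal; a² = 16, b² = 33.
c² = a² + b² = 16 + 33 = 49, so c = 7.
Foci lie on the horizontal axis through the center: (h ± c, k).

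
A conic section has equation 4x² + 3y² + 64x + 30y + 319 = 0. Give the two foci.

(-8, -6) and (-8, -4)

4(x² + 16x) + 3(y² + 10y) = -319
4(x + 8)² + 3(y + 5)² = -319 + 256 + 75 = 12
Divide through by 12 to get (x + 8)²/3 + (y + 5)²/4 = 1.
Ellipse, center (-8, -5), major axis vertical; a² = 4, b² = 3.
c² = a² - b² = 4 - 3 = 1, so c = 1.
Foci lie on the vertical axis through the center: (h, k ± c).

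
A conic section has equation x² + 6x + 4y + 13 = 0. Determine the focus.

(-3, -2)

Only x is squared. Complete the square in x: (x + 3)² = -4(y + 1).
Vertex (-3, -1); 4p = -4 so p = -1. Opens down.
Focus is p units from the vertex along the axis: (h, k + p).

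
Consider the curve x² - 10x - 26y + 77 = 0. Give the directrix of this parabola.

Only x is squared. Complete the square in x: (x - 5)² = 26(y - 2).
Vertex (5, 2); 4p = 26 so p = 13/2. Opens up.
Directrix is the horizontal line y = k − p = 2 − (13/2) = -9/2.

y = -9/2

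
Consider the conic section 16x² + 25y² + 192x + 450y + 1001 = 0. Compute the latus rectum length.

64/5

16(x² + 12x) + 25(y² + 18y) = -1001
16(x + 6)² + 25(y + 9)² = -1001 + 576 + 2025 = 1600
Divide by 1600: (x + 6)²/100 + (y + 9)²/64 = 1
Ellipse, center (-6, -9), major axis horizontal; a² = 100, b² = 64.
Latus rectum length = 2b²/a = 2·64/10 = 64/5.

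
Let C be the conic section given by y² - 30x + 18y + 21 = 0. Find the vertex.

Only y is squared. Complete the square in y: (y + 9)² = 30(x + 2).
Vertex (-2, -9); 4p = 30 so p = 15/2. Opens right.

(-2, -9)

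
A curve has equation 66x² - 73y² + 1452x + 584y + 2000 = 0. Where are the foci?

(-11 - √139, 4) and (-11 + √139, 4)

Collect terms: 66(x² + 22x) -73(y² - 8y) = -2000
66(x + 11)² -73(y - 4)² = -2000 + 7986 - 1168 = 4818
Divide through by 4818 to get (x + 11)²/73 - (y - 4)²/66 = 1.
Hyperbola, center (-11, 4), transverse axis horizontal; a² = 73, b² = 66.
c² = a² + b² = 73 + 66 = 139, so c = √139.
Foci lie on the horizontal axis through the center: (h ± c, k).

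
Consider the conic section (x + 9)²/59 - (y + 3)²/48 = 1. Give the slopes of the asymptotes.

4√177/59 and -4√177/59

Center (-9, -3). The positive term is the x-term, so the transverse axis is horizontal; a² = 59, b² = 48.
For a horizontal hyperbola the asymptotes have slope ±b/a.
Here that is ±4√3/√59 = ±4√177/59.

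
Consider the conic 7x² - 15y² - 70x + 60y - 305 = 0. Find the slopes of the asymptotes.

√105/15 and -√105/15

Collect terms: 7(x² - 10x) -15(y² - 4y) = 305
Completing the square gives 7(x - 5)² -15(y - 2)² = 305 + 175 - 60 = 420.
Divide through by 420 to get (x - 5)²/60 - (y - 2)²/28 = 1.
Hyperbola, center (5, 2), transverse axis horizontal; a² = 60, b² = 28.
For a horizontal hyperbola the asymptotes have slope ±b/a.
Here that is ±2√7/2√15 = ±√105/15.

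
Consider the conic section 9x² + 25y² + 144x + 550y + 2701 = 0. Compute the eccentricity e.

e = 4/5

Group: 9(x² + 16x) + 25(y² + 22y) = -2701
Completing the square gives 9(x + 8)² + 25(y + 11)² = -2701 + 576 + 3025 = 900.
Dividing both sides by 900: (x + 8)²/100 + (y + 11)²/36 = 1
Ellipse, center (-8, -11), major axis horizontal; a² = 100, b² = 36.
c² = a² - b² = 64, so c = 8.
e = c/a = 8/10 = 4/5.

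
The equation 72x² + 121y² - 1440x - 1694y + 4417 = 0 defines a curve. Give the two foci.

(3, 7) and (17, 7)

Collect terms: 72(x² - 20x) + 121(y² - 14y) = -4417
Complete the square: 72(x - 10)² + 121(y - 7)² = -4417 + 7200 + 5929 = 8712
Dividing both sides by 8712: (x - 10)²/121 + (y - 7)²/72 = 1
Ellipse, center (10, 7), major axis horizontal; a² = 121, b² = 72.
c² = a² - b² = 121 - 72 = 49, so c = 7.
Foci lie on the horizontal axis through the center: (h ± c, k).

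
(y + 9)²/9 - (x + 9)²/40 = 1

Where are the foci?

(-9, -16) and (-9, -2)

Center (-9, -9). The positive term is the y-term, so the transverse axis is vertical; a² = 9, b² = 40.
c² = a² + b² = 9 + 40 = 49, so c = 7.
Foci lie on the vertical axis through the center: (h, k ± c).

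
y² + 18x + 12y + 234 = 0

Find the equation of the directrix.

x = -13/2

Only y is squared. Complete the square in y: (y + 6)² = -18(x + 11).
Vertex (-11, -6); 4p = -18 so p = -9/2. Opens left.
Directrix is the vertical line x = h − p = -11 − (-9/2) = -13/2.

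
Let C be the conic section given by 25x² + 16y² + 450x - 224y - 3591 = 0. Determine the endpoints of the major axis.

(-9, -13) and (-9, 27)

Group: 25(x² + 18x) + 16(y² - 14y) = 3591
Complete the square: 25(x + 9)² + 16(y - 7)² = 3591 + 2025 + 784 = 6400
Divide by 6400: (x + 9)²/256 + (y - 7)²/400 = 1
Ellipse, center (-9, 7), major axis vertical; a² = 400, b² = 256.
a = 20. Vertices at (h, k ± a).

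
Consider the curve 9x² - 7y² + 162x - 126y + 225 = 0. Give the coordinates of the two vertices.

(-9, -12) and (-9, -6)

Rearranging, 9(x² + 18x) -7(y² + 18y) = -225.
9(x + 9)² -7(y + 9)² = -225 + 729 - 567 = -63
Divide by -63: (y + 9)²/9 - (x + 9)²/7 = 1
Hyperbola, center (-9, -9), transverse axis vertical; a² = 9, b² = 7.
a = 3. Vertices at (h, k ± a).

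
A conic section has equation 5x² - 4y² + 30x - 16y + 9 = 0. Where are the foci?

Collect terms: 5(x² + 6x) -4(y² + 4y) = -9
Completing the square gives 5(x + 3)² -4(y + 2)² = -9 + 45 - 16 = 20.
Divide through by 20 to get (x + 3)²/4 - (y + 2)²/5 = 1.
Hyperbola, center (-3, -2), transverse axis horizontal; a² = 4, b² = 5.
c² = a² + b² = 4 + 5 = 9, so c = 3.
Foci lie on the horizontal axis through the center: (h ± c, k).

(-6, -2) and (0, -2)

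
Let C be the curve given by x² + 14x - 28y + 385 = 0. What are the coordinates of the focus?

Only x is squared. Complete the square in x: (x + 7)² = 28(y - 12).
Vertex (-7, 12); 4p = 28 so p = 7. Opens up.
Focus is p units from the vertex along the axis: (h, k + p).

(-7, 19)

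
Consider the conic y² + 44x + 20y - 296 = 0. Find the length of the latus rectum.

Only y is squared. Complete the square in y: (y + 10)² = -44(x - 9).
Vertex (9, -10); 4p = -44 so p = -11. Opens left.
Latus rectum length = |4p| = 44.

44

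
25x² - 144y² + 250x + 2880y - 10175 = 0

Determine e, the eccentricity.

Group the x- and y-terms: 25(x² + 10x) -144(y² - 20y) = 10175
Completing the square gives 25(x + 5)² -144(y - 10)² = 10175 + 625 - 14400 = -3600.
Divide by -3600: (y - 10)²/25 - (x + 5)²/144 = 1
Hyperbola, center (-5, 10), transverse axis vertical; a² = 25, b² = 144.
c² = a² + b² = 169, so c = 13.
e = c/a = 13/5.

e = 13/5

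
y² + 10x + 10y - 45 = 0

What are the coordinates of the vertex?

Only y is squared. Complete the square in y: (y + 5)² = -10(x - 7).
Vertex (7, -5); 4p = -10 so p = -5/2. Opens left.

(7, -5)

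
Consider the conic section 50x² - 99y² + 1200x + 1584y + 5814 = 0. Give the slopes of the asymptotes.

5√22/33 and -5√22/33

Rearranging, 50(x² + 24x) -99(y² - 16y) = -5814.
Completing the square gives 50(x + 12)² -99(y - 8)² = -5814 + 7200 - 6336 = -4950.
Divide through by -4950 to get (y - 8)²/50 - (x + 12)²/99 = 1.
Hyperbola, center (-12, 8), transverse axis vertical; a² = 50, b² = 99.
For a vertical hyperbola the asymptotes have slope ±a/b.
Here that is ±5√2/3√11 = ±5√22/33.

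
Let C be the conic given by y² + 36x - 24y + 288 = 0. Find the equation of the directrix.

Only y is squared. Complete the square in y: (y - 12)² = -36(x + 4).
Vertex (-4, 12); 4p = -36 so p = -9. Opens left.
Directrix is the vertical line x = h − p = -4 − (-9) = 5.

x = 5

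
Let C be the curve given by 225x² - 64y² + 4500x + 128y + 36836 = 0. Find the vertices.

Rearranging, 225(x² + 20x) -64(y² - 2y) = -36836.
225(x + 10)² -64(y - 1)² = -36836 + 22500 - 64 = -14400
Divide by -14400: (y - 1)²/225 - (x + 10)²/64 = 1
Hyperbola, center (-10, 1), transverse axis vertical; a² = 225, b² = 64.
a = 15. Vertices at (h, k ± a).

(-10, -14) and (-10, 16)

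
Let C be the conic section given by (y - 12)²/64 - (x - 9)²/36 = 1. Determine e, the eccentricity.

e = 5/4

Center (9, 12). The positive term is the y-term, so the transverse axis is vertical; a² = 64, b² = 36.
c² = a² + b² = 100, so c = 10.
e = c/a = 10/8 = 5/4.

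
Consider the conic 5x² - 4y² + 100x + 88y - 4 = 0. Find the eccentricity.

Group the x- and y-terms: 5(x² + 20x) -4(y² - 22y) = 4
5(x + 10)² -4(y - 11)² = 4 + 500 - 484 = 20
Dividing both sides by 20: (x + 10)²/4 - (y - 11)²/5 = 1
Hyperbola, center (-10, 11), transverse axis horizontal; a² = 4, b² = 5.
c² = a² + b² = 9, so c = 3.
e = c/a = 3/2.

e = 3/2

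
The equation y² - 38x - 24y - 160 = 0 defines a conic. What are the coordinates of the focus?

(3/2, 12)

Only y is squared. Complete the square in y: (y - 12)² = 38(x + 8).
Vertex (-8, 12); 4p = 38 so p = 19/2. Opens right.
Focus is p units from the vertex along the axis: (h + p, k).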